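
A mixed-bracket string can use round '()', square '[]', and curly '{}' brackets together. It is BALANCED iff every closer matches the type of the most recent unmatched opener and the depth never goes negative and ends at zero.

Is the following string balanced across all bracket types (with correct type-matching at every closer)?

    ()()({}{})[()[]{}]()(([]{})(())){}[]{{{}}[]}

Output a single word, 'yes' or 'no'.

pos 0: push '('; stack = (
pos 1: ')' matches '('; pop; stack = (empty)
pos 2: push '('; stack = (
pos 3: ')' matches '('; pop; stack = (empty)
pos 4: push '('; stack = (
pos 5: push '{'; stack = ({
pos 6: '}' matches '{'; pop; stack = (
pos 7: push '{'; stack = ({
pos 8: '}' matches '{'; pop; stack = (
pos 9: ')' matches '('; pop; stack = (empty)
pos 10: push '['; stack = [
pos 11: push '('; stack = [(
pos 12: ')' matches '('; pop; stack = [
pos 13: push '['; stack = [[
pos 14: ']' matches '['; pop; stack = [
pos 15: push '{'; stack = [{
pos 16: '}' matches '{'; pop; stack = [
pos 17: ']' matches '['; pop; stack = (empty)
pos 18: push '('; stack = (
pos 19: ')' matches '('; pop; stack = (empty)
pos 20: push '('; stack = (
pos 21: push '('; stack = ((
pos 22: push '['; stack = (([
pos 23: ']' matches '['; pop; stack = ((
pos 24: push '{'; stack = (({
pos 25: '}' matches '{'; pop; stack = ((
pos 26: ')' matches '('; pop; stack = (
pos 27: push '('; stack = ((
pos 28: push '('; stack = (((
pos 29: ')' matches '('; pop; stack = ((
pos 30: ')' matches '('; pop; stack = (
pos 31: ')' matches '('; pop; stack = (empty)
pos 32: push '{'; stack = {
pos 33: '}' matches '{'; pop; stack = (empty)
pos 34: push '['; stack = [
pos 35: ']' matches '['; pop; stack = (empty)
pos 36: push '{'; stack = {
pos 37: push '{'; stack = {{
pos 38: push '{'; stack = {{{
pos 39: '}' matches '{'; pop; stack = {{
pos 40: '}' matches '{'; pop; stack = {
pos 41: push '['; stack = {[
pos 42: ']' matches '['; pop; stack = {
pos 43: '}' matches '{'; pop; stack = (empty)
end: stack empty → VALID
Verdict: properly nested → yes

Answer: yes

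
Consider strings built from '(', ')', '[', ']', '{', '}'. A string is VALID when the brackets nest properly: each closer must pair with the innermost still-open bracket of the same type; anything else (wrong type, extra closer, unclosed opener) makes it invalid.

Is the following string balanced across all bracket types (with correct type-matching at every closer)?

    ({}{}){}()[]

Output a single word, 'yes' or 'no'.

pos 0: push '('; stack = (
pos 1: push '{'; stack = ({
pos 2: '}' matches '{'; pop; stack = (
pos 3: push '{'; stack = ({
pos 4: '}' matches '{'; pop; stack = (
pos 5: ')' matches '('; pop; stack = (empty)
pos 6: push '{'; stack = {
pos 7: '}' matches '{'; pop; stack = (empty)
pos 8: push '('; stack = (
pos 9: ')' matches '('; pop; stack = (empty)
pos 10: push '['; stack = [
pos 11: ']' matches '['; pop; stack = (empty)
end: stack empty → VALID
Verdict: properly nested → yes

Answer: yes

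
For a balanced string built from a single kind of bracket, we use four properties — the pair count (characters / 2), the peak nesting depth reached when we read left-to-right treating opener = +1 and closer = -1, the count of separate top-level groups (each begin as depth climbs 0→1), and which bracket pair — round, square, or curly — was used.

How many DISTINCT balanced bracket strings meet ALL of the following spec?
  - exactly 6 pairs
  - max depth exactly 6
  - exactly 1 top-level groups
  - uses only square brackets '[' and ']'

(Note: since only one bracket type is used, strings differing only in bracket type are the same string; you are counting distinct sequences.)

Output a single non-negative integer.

Answer: 1

Derivation:
Spec: pairs=6 depth=6 groups=1
Count(depth <= 6) = 42
Count(depth <= 5) = 41
Count(depth == 6) = 42 - 41 = 1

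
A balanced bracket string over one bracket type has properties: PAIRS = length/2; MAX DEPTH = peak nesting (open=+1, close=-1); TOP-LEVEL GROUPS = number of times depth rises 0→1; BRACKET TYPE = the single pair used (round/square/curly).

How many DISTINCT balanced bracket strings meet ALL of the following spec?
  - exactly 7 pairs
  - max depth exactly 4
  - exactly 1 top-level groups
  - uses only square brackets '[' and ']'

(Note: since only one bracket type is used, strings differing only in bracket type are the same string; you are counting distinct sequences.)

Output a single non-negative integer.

Spec: pairs=7 depth=4 groups=1
Count(depth <= 4) = 89
Count(depth <= 3) = 32
Count(depth == 4) = 89 - 32 = 57

Answer: 57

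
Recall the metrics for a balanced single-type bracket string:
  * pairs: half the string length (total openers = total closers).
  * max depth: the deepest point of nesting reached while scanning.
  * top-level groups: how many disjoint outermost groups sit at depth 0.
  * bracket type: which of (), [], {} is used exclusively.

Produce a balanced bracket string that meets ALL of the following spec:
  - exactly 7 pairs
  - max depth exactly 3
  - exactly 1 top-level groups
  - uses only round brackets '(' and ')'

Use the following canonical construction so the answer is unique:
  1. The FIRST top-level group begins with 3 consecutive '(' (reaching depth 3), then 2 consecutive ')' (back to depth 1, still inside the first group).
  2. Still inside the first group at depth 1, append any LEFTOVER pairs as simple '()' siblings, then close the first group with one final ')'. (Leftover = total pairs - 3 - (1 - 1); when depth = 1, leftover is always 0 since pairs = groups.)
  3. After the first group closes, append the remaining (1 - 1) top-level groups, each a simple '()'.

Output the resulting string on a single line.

Answer: ((())()()()())

Derivation:
Spec: pairs=7 depth=3 groups=1
Leftover pairs = 7 - 3 - (1-1) = 4
First group: deep chain of depth 3 + 4 sibling pairs
Remaining 0 groups: simple '()' each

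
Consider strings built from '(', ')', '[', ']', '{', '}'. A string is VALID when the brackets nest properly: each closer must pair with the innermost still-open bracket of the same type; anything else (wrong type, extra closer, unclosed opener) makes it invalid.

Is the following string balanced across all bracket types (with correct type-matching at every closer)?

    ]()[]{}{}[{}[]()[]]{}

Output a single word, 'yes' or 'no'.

pos 0: saw closer ']' but stack is empty → INVALID
Verdict: unmatched closer ']' at position 0 → no

Answer: no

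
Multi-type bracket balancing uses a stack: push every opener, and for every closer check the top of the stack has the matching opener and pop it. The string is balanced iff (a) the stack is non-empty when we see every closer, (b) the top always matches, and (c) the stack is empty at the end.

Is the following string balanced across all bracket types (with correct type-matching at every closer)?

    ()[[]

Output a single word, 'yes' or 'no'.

pos 0: push '('; stack = (
pos 1: ')' matches '('; pop; stack = (empty)
pos 2: push '['; stack = [
pos 3: push '['; stack = [[
pos 4: ']' matches '['; pop; stack = [
end: stack still non-empty ([) → INVALID
Verdict: unclosed openers at end: [ → no

Answer: no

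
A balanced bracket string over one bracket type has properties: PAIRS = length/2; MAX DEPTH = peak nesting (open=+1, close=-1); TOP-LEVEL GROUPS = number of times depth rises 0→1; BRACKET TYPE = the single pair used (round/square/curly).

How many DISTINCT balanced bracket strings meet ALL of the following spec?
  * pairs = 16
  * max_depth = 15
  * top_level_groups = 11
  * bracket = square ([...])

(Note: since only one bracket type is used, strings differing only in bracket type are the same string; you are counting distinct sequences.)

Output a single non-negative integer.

Answer: 0

Derivation:
Spec: pairs=16 depth=15 groups=11
Count(depth <= 15) = 10659
Count(depth <= 14) = 10659
Count(depth == 15) = 10659 - 10659 = 0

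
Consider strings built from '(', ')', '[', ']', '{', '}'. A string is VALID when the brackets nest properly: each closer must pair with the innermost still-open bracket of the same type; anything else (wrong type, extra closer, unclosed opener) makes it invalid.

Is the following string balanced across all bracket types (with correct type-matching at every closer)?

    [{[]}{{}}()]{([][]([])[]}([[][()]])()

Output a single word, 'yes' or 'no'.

Answer: no

Derivation:
pos 0: push '['; stack = [
pos 1: push '{'; stack = [{
pos 2: push '['; stack = [{[
pos 3: ']' matches '['; pop; stack = [{
pos 4: '}' matches '{'; pop; stack = [
pos 5: push '{'; stack = [{
pos 6: push '{'; stack = [{{
pos 7: '}' matches '{'; pop; stack = [{
pos 8: '}' matches '{'; pop; stack = [
pos 9: push '('; stack = [(
pos 10: ')' matches '('; pop; stack = [
pos 11: ']' matches '['; pop; stack = (empty)
pos 12: push '{'; stack = {
pos 13: push '('; stack = {(
pos 14: push '['; stack = {([
pos 15: ']' matches '['; pop; stack = {(
pos 16: push '['; stack = {([
pos 17: ']' matches '['; pop; stack = {(
pos 18: push '('; stack = {((
pos 19: push '['; stack = {(([
pos 20: ']' matches '['; pop; stack = {((
pos 21: ')' matches '('; pop; stack = {(
pos 22: push '['; stack = {([
pos 23: ']' matches '['; pop; stack = {(
pos 24: saw closer '}' but top of stack is '(' (expected ')') → INVALID
Verdict: type mismatch at position 24: '}' closes '(' → no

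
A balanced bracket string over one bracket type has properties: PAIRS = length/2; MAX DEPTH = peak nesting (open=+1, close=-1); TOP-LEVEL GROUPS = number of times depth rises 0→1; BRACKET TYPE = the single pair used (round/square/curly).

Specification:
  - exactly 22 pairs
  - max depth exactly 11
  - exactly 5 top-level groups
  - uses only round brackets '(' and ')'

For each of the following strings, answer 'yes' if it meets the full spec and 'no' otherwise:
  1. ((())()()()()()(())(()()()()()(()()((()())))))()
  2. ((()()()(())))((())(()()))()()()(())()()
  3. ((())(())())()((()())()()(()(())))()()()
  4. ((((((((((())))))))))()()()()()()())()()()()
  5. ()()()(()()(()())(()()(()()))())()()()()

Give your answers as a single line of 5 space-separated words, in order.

String 1 '((())()()()()()(())(()()()()()(()()((()())))))()': depth seq [1 2 3 2 1 2 1 2 1 2 1 2 1 2 1 2 3 2 1 2 3 2 3 2 3 2 3 2 3 2 3 4 3 4 3 4 5 6 5 6 5 4 3 2 1 0 1 0]
  -> pairs=24 depth=6 groups=2 -> no
String 2 '((()()()(())))((())(()()))()()()(())()()': depth seq [1 2 3 2 3 2 3 2 3 4 3 2 1 0 1 2 3 2 1 2 3 2 3 2 1 0 1 0 1 0 1 0 1 2 1 0 1 0 1 0]
  -> pairs=20 depth=4 groups=8 -> no
String 3 '((())(())())()((()())()()(()(())))()()()': depth seq [1 2 3 2 1 2 3 2 1 2 1 0 1 0 1 2 3 2 3 2 1 2 1 2 1 2 3 2 3 4 3 2 1 0 1 0 1 0 1 0]
  -> pairs=20 depth=4 groups=6 -> no
String 4 '((((((((((())))))))))()()()()()()())()()()()': depth seq [1 2 3 4 5 6 7 8 9 10 11 10 9 8 7 6 5 4 3 2 1 2 1 2 1 2 1 2 1 2 1 2 1 2 1 0 1 0 1 0 1 0 1 0]
  -> pairs=22 depth=11 groups=5 -> yes
String 5 '()()()(()()(()())(()()(()()))())()()()()': depth seq [1 0 1 0 1 0 1 2 1 2 1 2 3 2 3 2 1 2 3 2 3 2 3 4 3 4 3 2 1 2 1 0 1 0 1 0 1 0 1 0]
  -> pairs=20 depth=4 groups=8 -> no

Answer: no no no yes no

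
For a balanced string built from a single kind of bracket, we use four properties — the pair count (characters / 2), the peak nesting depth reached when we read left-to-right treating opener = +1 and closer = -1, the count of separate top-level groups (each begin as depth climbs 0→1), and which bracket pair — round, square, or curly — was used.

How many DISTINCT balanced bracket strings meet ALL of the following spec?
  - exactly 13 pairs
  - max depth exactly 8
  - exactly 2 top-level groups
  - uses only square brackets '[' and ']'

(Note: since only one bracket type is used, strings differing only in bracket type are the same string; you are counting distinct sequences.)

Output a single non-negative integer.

Answer: 8556

Derivation:
Spec: pairs=13 depth=8 groups=2
Count(depth <= 8) = 205436
Count(depth <= 7) = 196880
Count(depth == 8) = 205436 - 196880 = 8556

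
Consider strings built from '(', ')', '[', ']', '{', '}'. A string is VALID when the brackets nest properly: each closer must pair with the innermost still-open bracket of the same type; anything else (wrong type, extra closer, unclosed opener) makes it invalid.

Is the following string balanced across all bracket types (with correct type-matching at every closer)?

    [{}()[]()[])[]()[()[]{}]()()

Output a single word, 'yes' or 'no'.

Answer: no

Derivation:
pos 0: push '['; stack = [
pos 1: push '{'; stack = [{
pos 2: '}' matches '{'; pop; stack = [
pos 3: push '('; stack = [(
pos 4: ')' matches '('; pop; stack = [
pos 5: push '['; stack = [[
pos 6: ']' matches '['; pop; stack = [
pos 7: push '('; stack = [(
pos 8: ')' matches '('; pop; stack = [
pos 9: push '['; stack = [[
pos 10: ']' matches '['; pop; stack = [
pos 11: saw closer ')' but top of stack is '[' (expected ']') → INVALID
Verdict: type mismatch at position 11: ')' closes '[' → no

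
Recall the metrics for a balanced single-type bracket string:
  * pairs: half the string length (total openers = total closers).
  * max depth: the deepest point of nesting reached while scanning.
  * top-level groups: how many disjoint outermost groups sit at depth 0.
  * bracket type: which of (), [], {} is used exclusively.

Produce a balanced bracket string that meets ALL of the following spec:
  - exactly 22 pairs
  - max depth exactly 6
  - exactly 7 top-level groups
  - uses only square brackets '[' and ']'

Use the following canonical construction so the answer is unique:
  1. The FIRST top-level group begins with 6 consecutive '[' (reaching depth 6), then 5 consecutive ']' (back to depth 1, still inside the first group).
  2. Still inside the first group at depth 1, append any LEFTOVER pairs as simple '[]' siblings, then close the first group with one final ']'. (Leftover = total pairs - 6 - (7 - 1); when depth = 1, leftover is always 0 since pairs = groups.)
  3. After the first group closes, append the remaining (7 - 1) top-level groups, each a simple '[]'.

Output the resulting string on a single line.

Spec: pairs=22 depth=6 groups=7
Leftover pairs = 22 - 6 - (7-1) = 10
First group: deep chain of depth 6 + 10 sibling pairs
Remaining 6 groups: simple '[]' each

Answer: [[[[[[]]]]][][][][][][][][][][]][][][][][][]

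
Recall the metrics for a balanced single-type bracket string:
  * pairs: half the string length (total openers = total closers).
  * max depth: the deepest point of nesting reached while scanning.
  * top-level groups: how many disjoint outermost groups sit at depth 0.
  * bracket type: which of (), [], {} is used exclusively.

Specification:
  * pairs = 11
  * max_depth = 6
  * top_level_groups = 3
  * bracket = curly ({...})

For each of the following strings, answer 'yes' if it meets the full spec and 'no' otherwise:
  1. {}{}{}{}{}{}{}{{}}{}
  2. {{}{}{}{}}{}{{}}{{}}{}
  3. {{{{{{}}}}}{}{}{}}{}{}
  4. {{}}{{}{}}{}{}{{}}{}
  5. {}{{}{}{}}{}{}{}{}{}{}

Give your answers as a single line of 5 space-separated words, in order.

String 1 '{}{}{}{}{}{}{}{{}}{}': depth seq [1 0 1 0 1 0 1 0 1 0 1 0 1 0 1 2 1 0 1 0]
  -> pairs=10 depth=2 groups=9 -> no
String 2 '{{}{}{}{}}{}{{}}{{}}{}': depth seq [1 2 1 2 1 2 1 2 1 0 1 0 1 2 1 0 1 2 1 0 1 0]
  -> pairs=11 depth=2 groups=5 -> no
String 3 '{{{{{{}}}}}{}{}{}}{}{}': depth seq [1 2 3 4 5 6 5 4 3 2 1 2 1 2 1 2 1 0 1 0 1 0]
  -> pairs=11 depth=6 groups=3 -> yes
String 4 '{{}}{{}{}}{}{}{{}}{}': depth seq [1 2 1 0 1 2 1 2 1 0 1 0 1 0 1 2 1 0 1 0]
  -> pairs=10 depth=2 groups=6 -> no
String 5 '{}{{}{}{}}{}{}{}{}{}{}': depth seq [1 0 1 2 1 2 1 2 1 0 1 0 1 0 1 0 1 0 1 0 1 0]
  -> pairs=11 depth=2 groups=8 -> no

Answer: no no yes no no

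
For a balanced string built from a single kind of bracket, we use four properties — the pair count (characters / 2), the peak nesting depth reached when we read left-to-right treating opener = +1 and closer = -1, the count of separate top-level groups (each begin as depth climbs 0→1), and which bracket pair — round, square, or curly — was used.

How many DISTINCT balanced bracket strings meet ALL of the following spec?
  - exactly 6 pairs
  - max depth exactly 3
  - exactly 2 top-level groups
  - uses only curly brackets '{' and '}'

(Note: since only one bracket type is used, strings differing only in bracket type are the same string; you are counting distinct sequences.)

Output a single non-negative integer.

Spec: pairs=6 depth=3 groups=2
Count(depth <= 3) = 28
Count(depth <= 2) = 5
Count(depth == 3) = 28 - 5 = 23

Answer: 23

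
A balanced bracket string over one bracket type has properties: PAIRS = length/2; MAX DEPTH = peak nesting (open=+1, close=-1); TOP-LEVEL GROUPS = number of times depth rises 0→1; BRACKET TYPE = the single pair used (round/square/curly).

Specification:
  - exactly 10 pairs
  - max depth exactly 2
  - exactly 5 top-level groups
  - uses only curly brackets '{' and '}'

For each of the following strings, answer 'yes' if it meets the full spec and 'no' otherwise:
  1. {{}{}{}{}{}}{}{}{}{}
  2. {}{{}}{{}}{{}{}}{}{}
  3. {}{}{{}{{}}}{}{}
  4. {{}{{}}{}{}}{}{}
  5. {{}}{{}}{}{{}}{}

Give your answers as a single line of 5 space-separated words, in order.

Answer: yes no no no no

Derivation:
String 1 '{{}{}{}{}{}}{}{}{}{}': depth seq [1 2 1 2 1 2 1 2 1 2 1 0 1 0 1 0 1 0 1 0]
  -> pairs=10 depth=2 groups=5 -> yes
String 2 '{}{{}}{{}}{{}{}}{}{}': depth seq [1 0 1 2 1 0 1 2 1 0 1 2 1 2 1 0 1 0 1 0]
  -> pairs=10 depth=2 groups=6 -> no
String 3 '{}{}{{}{{}}}{}{}': depth seq [1 0 1 0 1 2 1 2 3 2 1 0 1 0 1 0]
  -> pairs=8 depth=3 groups=5 -> no
String 4 '{{}{{}}{}{}}{}{}': depth seq [1 2 1 2 3 2 1 2 1 2 1 0 1 0 1 0]
  -> pairs=8 depth=3 groups=3 -> no
String 5 '{{}}{{}}{}{{}}{}': depth seq [1 2 1 0 1 2 1 0 1 0 1 2 1 0 1 0]
  -> pairs=8 depth=2 groups=5 -> no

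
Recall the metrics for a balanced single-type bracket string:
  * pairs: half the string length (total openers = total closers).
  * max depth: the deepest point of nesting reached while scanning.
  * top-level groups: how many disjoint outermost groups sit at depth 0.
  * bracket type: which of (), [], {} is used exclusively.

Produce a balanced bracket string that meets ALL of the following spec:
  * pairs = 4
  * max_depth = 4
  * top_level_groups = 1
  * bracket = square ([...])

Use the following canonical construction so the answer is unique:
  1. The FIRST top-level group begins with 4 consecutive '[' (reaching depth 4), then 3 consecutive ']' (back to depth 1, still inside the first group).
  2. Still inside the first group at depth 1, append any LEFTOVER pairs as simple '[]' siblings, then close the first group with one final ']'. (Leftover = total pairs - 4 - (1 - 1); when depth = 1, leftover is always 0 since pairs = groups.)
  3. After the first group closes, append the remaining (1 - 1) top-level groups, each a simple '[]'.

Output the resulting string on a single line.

Spec: pairs=4 depth=4 groups=1
Leftover pairs = 4 - 4 - (1-1) = 0
First group: deep chain of depth 4 + 0 sibling pairs
Remaining 0 groups: simple '[]' each

Answer: [[[[]]]]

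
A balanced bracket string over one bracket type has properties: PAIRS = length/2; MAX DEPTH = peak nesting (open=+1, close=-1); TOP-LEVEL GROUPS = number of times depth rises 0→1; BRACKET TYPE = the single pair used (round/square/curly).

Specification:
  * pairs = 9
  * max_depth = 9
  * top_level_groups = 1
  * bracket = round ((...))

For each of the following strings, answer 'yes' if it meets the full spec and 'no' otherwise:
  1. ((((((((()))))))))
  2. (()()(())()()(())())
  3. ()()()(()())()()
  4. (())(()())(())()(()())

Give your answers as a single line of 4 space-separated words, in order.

String 1 '((((((((()))))))))': depth seq [1 2 3 4 5 6 7 8 9 8 7 6 5 4 3 2 1 0]
  -> pairs=9 depth=9 groups=1 -> yes
String 2 '(()()(())()()(())())': depth seq [1 2 1 2 1 2 3 2 1 2 1 2 1 2 3 2 1 2 1 0]
  -> pairs=10 depth=3 groups=1 -> no
String 3 '()()()(()())()()': depth seq [1 0 1 0 1 0 1 2 1 2 1 0 1 0 1 0]
  -> pairs=8 depth=2 groups=6 -> no
String 4 '(())(()())(())()(()())': depth seq [1 2 1 0 1 2 1 2 1 0 1 2 1 0 1 0 1 2 1 2 1 0]
  -> pairs=11 depth=2 groups=5 -> no

Answer: yes no no no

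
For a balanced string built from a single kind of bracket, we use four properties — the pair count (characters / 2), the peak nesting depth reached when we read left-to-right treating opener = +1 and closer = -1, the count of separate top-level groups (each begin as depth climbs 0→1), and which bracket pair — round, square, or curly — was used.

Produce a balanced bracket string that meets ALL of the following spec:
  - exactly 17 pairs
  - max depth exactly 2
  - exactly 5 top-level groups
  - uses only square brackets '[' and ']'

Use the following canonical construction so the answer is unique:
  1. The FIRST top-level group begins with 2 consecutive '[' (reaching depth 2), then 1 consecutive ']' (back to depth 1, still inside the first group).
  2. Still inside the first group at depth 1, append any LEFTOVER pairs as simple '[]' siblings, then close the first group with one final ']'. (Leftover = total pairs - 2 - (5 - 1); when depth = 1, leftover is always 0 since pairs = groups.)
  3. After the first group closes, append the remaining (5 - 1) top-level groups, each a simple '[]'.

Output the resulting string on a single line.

Answer: [[][][][][][][][][][][][]][][][][]

Derivation:
Spec: pairs=17 depth=2 groups=5
Leftover pairs = 17 - 2 - (5-1) = 11
First group: deep chain of depth 2 + 11 sibling pairs
Remaining 4 groups: simple '[]' each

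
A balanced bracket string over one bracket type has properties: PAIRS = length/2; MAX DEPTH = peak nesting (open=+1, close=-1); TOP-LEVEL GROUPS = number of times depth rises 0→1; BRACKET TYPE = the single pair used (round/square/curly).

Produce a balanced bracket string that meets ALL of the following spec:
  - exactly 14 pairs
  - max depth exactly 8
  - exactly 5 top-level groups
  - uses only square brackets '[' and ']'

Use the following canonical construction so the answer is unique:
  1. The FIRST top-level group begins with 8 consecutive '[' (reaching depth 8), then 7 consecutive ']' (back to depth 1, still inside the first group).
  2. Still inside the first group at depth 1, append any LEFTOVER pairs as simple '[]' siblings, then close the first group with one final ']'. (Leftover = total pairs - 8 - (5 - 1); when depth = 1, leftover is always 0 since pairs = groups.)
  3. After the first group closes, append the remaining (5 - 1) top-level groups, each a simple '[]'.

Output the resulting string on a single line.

Spec: pairs=14 depth=8 groups=5
Leftover pairs = 14 - 8 - (5-1) = 2
First group: deep chain of depth 8 + 2 sibling pairs
Remaining 4 groups: simple '[]' each

Answer: [[[[[[[[]]]]]]][][]][][][][]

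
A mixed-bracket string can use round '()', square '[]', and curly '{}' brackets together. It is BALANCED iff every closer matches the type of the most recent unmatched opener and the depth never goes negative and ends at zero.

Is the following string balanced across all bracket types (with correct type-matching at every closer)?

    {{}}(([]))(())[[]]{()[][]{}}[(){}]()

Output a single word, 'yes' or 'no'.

pos 0: push '{'; stack = {
pos 1: push '{'; stack = {{
pos 2: '}' matches '{'; pop; stack = {
pos 3: '}' matches '{'; pop; stack = (empty)
pos 4: push '('; stack = (
pos 5: push '('; stack = ((
pos 6: push '['; stack = (([
pos 7: ']' matches '['; pop; stack = ((
pos 8: ')' matches '('; pop; stack = (
pos 9: ')' matches '('; pop; stack = (empty)
pos 10: push '('; stack = (
pos 11: push '('; stack = ((
pos 12: ')' matches '('; pop; stack = (
pos 13: ')' matches '('; pop; stack = (empty)
pos 14: push '['; stack = [
pos 15: push '['; stack = [[
pos 16: ']' matches '['; pop; stack = [
pos 17: ']' matches '['; pop; stack = (empty)
pos 18: push '{'; stack = {
pos 19: push '('; stack = {(
pos 20: ')' matches '('; pop; stack = {
pos 21: push '['; stack = {[
pos 22: ']' matches '['; pop; stack = {
pos 23: push '['; stack = {[
pos 24: ']' matches '['; pop; stack = {
pos 25: push '{'; stack = {{
pos 26: '}' matches '{'; pop; stack = {
pos 27: '}' matches '{'; pop; stack = (empty)
pos 28: push '['; stack = [
pos 29: push '('; stack = [(
pos 30: ')' matches '('; pop; stack = [
pos 31: push '{'; stack = [{
pos 32: '}' matches '{'; pop; stack = [
pos 33: ']' matches '['; pop; stack = (empty)
pos 34: push '('; stack = (
pos 35: ')' matches '('; pop; stack = (empty)
end: stack empty → VALID
Verdict: properly nested → yes

Answer: yes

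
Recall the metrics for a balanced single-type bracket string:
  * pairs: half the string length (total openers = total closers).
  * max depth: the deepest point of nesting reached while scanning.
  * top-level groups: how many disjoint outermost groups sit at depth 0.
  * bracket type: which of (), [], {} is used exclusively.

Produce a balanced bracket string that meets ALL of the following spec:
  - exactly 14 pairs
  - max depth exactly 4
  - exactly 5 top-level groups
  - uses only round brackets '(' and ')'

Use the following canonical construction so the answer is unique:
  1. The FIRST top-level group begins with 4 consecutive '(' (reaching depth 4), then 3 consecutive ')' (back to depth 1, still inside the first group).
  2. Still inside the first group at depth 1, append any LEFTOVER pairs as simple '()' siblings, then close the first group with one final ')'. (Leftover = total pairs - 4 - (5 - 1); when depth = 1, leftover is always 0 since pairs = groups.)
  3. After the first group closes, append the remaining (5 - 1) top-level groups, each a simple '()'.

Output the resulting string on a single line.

Answer: (((()))()()()()()())()()()()

Derivation:
Spec: pairs=14 depth=4 groups=5
Leftover pairs = 14 - 4 - (5-1) = 6
First group: deep chain of depth 4 + 6 sibling pairs
Remaining 4 groups: simple '()' each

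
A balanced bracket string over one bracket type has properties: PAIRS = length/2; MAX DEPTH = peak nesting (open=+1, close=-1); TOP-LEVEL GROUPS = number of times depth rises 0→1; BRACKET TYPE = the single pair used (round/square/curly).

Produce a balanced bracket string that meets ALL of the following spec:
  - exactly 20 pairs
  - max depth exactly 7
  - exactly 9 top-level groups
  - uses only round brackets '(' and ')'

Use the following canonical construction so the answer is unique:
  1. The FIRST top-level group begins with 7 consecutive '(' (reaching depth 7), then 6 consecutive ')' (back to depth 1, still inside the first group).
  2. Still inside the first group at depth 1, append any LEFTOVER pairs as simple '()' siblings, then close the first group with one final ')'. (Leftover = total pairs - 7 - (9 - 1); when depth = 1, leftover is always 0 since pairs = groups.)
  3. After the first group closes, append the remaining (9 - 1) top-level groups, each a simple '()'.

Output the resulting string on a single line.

Answer: ((((((())))))()()()()())()()()()()()()()

Derivation:
Spec: pairs=20 depth=7 groups=9
Leftover pairs = 20 - 7 - (9-1) = 5
First group: deep chain of depth 7 + 5 sibling pairs
Remaining 8 groups: simple '()' each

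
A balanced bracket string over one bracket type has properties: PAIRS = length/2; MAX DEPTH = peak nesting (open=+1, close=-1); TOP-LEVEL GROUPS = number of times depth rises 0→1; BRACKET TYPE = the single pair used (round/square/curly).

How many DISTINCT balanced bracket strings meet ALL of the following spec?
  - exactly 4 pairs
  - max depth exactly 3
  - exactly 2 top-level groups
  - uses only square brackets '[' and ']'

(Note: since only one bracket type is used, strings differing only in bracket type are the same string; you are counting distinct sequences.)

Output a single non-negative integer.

Answer: 2

Derivation:
Spec: pairs=4 depth=3 groups=2
Count(depth <= 3) = 5
Count(depth <= 2) = 3
Count(depth == 3) = 5 - 3 = 2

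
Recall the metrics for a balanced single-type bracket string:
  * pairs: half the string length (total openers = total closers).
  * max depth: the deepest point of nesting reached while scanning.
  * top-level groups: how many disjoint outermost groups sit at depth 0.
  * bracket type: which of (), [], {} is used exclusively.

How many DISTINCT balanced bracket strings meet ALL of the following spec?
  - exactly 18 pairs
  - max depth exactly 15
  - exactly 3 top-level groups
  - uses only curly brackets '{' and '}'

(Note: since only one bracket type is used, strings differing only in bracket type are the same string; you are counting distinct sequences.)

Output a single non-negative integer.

Answer: 87

Derivation:
Spec: pairs=18 depth=15 groups=3
Count(depth <= 15) = 94287117
Count(depth <= 14) = 94287030
Count(depth == 15) = 94287117 - 94287030 = 87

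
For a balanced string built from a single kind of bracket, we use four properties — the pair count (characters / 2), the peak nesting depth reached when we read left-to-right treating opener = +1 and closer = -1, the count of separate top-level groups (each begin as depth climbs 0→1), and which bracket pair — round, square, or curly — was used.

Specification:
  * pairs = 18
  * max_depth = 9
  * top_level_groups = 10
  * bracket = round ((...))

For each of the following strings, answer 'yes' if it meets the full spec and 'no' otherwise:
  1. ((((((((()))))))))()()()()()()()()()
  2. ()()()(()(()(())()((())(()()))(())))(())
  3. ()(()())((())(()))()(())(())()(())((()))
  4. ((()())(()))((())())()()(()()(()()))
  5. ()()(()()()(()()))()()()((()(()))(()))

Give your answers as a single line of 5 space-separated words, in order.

Answer: yes no no no no

Derivation:
String 1 '((((((((()))))))))()()()()()()()()()': depth seq [1 2 3 4 5 6 7 8 9 8 7 6 5 4 3 2 1 0 1 0 1 0 1 0 1 0 1 0 1 0 1 0 1 0 1 0]
  -> pairs=18 depth=9 groups=10 -> yes
String 2 '()()()(()(()(())()((())(()()))(())))(())': depth seq [1 0 1 0 1 0 1 2 1 2 3 2 3 4 3 2 3 2 3 4 5 4 3 4 5 4 5 4 3 2 3 4 3 2 1 0 1 2 1 0]
  -> pairs=20 depth=5 groups=5 -> no
String 3 '()(()())((())(()))()(())(())()(())((()))': depth seq [1 0 1 2 1 2 1 0 1 2 3 2 1 2 3 2 1 0 1 0 1 2 1 0 1 2 1 0 1 0 1 2 1 0 1 2 3 2 1 0]
  -> pairs=20 depth=3 groups=9 -> no
String 4 '((()())(()))((())())()()(()()(()()))': depth seq [1 2 3 2 3 2 1 2 3 2 1 0 1 2 3 2 1 2 1 0 1 0 1 0 1 2 1 2 1 2 3 2 3 2 1 0]
  -> pairs=18 depth=3 groups=5 -> no
String 5 '()()(()()()(()()))()()()((()(()))(()))': depth seq [1 0 1 0 1 2 1 2 1 2 1 2 3 2 3 2 1 0 1 0 1 0 1 0 1 2 3 2 3 4 3 2 1 2 3 2 1 0]
  -> pairs=19 depth=4 groups=7 -> no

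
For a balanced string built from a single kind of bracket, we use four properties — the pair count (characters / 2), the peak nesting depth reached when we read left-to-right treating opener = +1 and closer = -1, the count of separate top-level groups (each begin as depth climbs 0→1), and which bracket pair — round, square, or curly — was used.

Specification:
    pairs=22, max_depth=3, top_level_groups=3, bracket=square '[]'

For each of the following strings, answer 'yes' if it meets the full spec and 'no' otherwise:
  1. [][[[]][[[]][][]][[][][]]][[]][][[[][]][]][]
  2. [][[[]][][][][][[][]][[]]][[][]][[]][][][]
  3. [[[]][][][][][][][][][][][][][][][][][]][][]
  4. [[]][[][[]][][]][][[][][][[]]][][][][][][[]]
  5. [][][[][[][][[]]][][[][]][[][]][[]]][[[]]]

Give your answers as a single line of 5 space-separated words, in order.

Answer: no no yes no no

Derivation:
String 1 '[][[[]][[[]][][]][[][][]]][[]][][[[][]][]][]': depth seq [1 0 1 2 3 2 1 2 3 4 3 2 3 2 3 2 1 2 3 2 3 2 3 2 1 0 1 2 1 0 1 0 1 2 3 2 3 2 1 2 1 0 1 0]
  -> pairs=22 depth=4 groups=6 -> no
String 2 '[][[[]][][][][][[][]][[]]][[][]][[]][][][]': depth seq [1 0 1 2 3 2 1 2 1 2 1 2 1 2 1 2 3 2 3 2 1 2 3 2 1 0 1 2 1 2 1 0 1 2 1 0 1 0 1 0 1 0]
  -> pairs=21 depth=3 groups=7 -> no
String 3 '[[[]][][][][][][][][][][][][][][][][][]][][]': depth seq [1 2 3 2 1 2 1 2 1 2 1 2 1 2 1 2 1 2 1 2 1 2 1 2 1 2 1 2 1 2 1 2 1 2 1 2 1 2 1 0 1 0 1 0]
  -> pairs=22 depth=3 groups=3 -> yes
String 4 '[[]][[][[]][][]][][[][][][[]]][][][][][][[]]': depth seq [1 2 1 0 1 2 1 2 3 2 1 2 1 2 1 0 1 0 1 2 1 2 1 2 1 2 3 2 1 0 1 0 1 0 1 0 1 0 1 0 1 2 1 0]
  -> pairs=22 depth=3 groups=10 -> no
String 5 '[][][[][[][][[]]][][[][]][[][]][[]]][[[]]]': depth seq [1 0 1 0 1 2 1 2 3 2 3 2 3 4 3 2 1 2 1 2 3 2 3 2 1 2 3 2 3 2 1 2 3 2 1 0 1 2 3 2 1 0]
  -> pairs=21 depth=4 groups=4 -> no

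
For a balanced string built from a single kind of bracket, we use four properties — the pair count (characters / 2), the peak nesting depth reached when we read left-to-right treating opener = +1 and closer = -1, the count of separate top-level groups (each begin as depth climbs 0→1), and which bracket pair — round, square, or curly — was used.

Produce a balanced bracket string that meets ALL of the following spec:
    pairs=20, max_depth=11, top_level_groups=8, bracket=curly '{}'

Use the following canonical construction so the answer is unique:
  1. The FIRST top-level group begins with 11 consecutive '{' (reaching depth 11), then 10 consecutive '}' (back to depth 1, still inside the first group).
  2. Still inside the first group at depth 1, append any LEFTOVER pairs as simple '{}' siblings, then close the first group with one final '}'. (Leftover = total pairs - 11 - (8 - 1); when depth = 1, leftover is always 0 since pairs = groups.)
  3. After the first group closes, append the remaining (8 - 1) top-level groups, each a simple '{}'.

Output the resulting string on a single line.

Answer: {{{{{{{{{{{}}}}}}}}}}{}{}}{}{}{}{}{}{}{}

Derivation:
Spec: pairs=20 depth=11 groups=8
Leftover pairs = 20 - 11 - (8-1) = 2
First group: deep chain of depth 11 + 2 sibling pairs
Remaining 7 groups: simple '{}' each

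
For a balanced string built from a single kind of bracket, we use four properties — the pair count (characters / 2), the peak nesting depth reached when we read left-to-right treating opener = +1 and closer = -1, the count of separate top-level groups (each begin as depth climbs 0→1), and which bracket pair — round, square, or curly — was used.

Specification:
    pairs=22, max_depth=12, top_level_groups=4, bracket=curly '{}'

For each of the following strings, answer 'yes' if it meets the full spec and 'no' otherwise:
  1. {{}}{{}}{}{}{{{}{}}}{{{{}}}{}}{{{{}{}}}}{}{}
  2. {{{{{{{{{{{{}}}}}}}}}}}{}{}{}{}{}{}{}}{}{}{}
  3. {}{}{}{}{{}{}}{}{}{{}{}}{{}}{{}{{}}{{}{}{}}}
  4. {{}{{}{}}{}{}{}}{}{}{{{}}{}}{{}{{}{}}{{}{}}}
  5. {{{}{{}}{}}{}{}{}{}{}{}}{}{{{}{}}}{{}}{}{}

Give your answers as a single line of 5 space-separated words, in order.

String 1 '{{}}{{}}{}{}{{{}{}}}{{{{}}}{}}{{{{}{}}}}{}{}': depth seq [1 2 1 0 1 2 1 0 1 0 1 0 1 2 3 2 3 2 1 0 1 2 3 4 3 2 1 2 1 0 1 2 3 4 3 4 3 2 1 0 1 0 1 0]
  -> pairs=22 depth=4 groups=9 -> no
String 2 '{{{{{{{{{{{{}}}}}}}}}}}{}{}{}{}{}{}{}}{}{}{}': depth seq [1 2 3 4 5 6 7 8 9 10 11 12 11 10 9 8 7 6 5 4 3 2 1 2 1 2 1 2 1 2 1 2 1 2 1 2 1 0 1 0 1 0 1 0]
  -> pairs=22 depth=12 groups=4 -> yes
String 3 '{}{}{}{}{{}{}}{}{}{{}{}}{{}}{{}{{}}{{}{}{}}}': depth seq [1 0 1 0 1 0 1 0 1 2 1 2 1 0 1 0 1 0 1 2 1 2 1 0 1 2 1 0 1 2 1 2 3 2 1 2 3 2 3 2 3 2 1 0]
  -> pairs=22 depth=3 groups=10 -> no
String 4 '{{}{{}{}}{}{}{}}{}{}{{{}}{}}{{}{{}{}}{{}{}}}': depth seq [1 2 1 2 3 2 3 2 1 2 1 2 1 2 1 0 1 0 1 0 1 2 3 2 1 2 1 0 1 2 1 2 3 2 3 2 1 2 3 2 3 2 1 0]
  -> pairs=22 depth=3 groups=5 -> no
String 5 '{{{}{{}}{}}{}{}{}{}{}{}}{}{{{}{}}}{{}}{}{}': depth seq [1 2 3 2 3 4 3 2 3 2 1 2 1 2 1 2 1 2 1 2 1 2 1 0 1 0 1 2 3 2 3 2 1 0 1 2 1 0 1 0 1 0]
  -> pairs=21 depth=4 groups=6 -> no

Answer: no yes no no no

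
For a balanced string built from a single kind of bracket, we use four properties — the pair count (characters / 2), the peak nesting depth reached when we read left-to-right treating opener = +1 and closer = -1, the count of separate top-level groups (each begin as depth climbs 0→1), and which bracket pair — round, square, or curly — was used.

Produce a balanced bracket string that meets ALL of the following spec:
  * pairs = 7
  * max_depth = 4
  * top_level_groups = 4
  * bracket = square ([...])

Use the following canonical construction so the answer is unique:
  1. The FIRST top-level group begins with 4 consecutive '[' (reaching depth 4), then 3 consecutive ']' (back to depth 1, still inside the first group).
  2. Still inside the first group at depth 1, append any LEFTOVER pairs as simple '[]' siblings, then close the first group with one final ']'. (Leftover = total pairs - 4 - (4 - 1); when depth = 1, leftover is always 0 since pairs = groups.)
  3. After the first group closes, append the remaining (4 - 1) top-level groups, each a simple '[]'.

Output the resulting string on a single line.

Spec: pairs=7 depth=4 groups=4
Leftover pairs = 7 - 4 - (4-1) = 0
First group: deep chain of depth 4 + 0 sibling pairs
Remaining 3 groups: simple '[]' each

Answer: [[[[]]]][][][]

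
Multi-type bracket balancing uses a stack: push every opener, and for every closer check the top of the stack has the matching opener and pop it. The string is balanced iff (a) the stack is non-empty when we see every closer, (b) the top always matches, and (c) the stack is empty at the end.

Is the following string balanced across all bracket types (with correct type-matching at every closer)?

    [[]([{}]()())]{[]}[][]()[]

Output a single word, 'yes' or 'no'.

pos 0: push '['; stack = [
pos 1: push '['; stack = [[
pos 2: ']' matches '['; pop; stack = [
pos 3: push '('; stack = [(
pos 4: push '['; stack = [([
pos 5: push '{'; stack = [([{
pos 6: '}' matches '{'; pop; stack = [([
pos 7: ']' matches '['; pop; stack = [(
pos 8: push '('; stack = [((
pos 9: ')' matches '('; pop; stack = [(
pos 10: push '('; stack = [((
pos 11: ')' matches '('; pop; stack = [(
pos 12: ')' matches '('; pop; stack = [
pos 13: ']' matches '['; pop; stack = (empty)
pos 14: push '{'; stack = {
pos 15: push '['; stack = {[
pos 16: ']' matches '['; pop; stack = {
pos 17: '}' matches '{'; pop; stack = (empty)
pos 18: push '['; stack = [
pos 19: ']' matches '['; pop; stack = (empty)
pos 20: push '['; stack = [
pos 21: ']' matches '['; pop; stack = (empty)
pos 22: push '('; stack = (
pos 23: ')' matches '('; pop; stack = (empty)
pos 24: push '['; stack = [
pos 25: ']' matches '['; pop; stack = (empty)
end: stack empty → VALID
Verdict: properly nested → yes

Answer: yes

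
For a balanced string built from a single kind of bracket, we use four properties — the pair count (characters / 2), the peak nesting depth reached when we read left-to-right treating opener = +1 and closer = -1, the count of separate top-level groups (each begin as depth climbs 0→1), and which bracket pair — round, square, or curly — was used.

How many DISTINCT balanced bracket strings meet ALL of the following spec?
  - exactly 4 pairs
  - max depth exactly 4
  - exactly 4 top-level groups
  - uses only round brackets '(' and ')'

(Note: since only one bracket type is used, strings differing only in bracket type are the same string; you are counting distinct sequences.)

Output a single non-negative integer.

Answer: 0

Derivation:
Spec: pairs=4 depth=4 groups=4
Count(depth <= 4) = 1
Count(depth <= 3) = 1
Count(depth == 4) = 1 - 1 = 0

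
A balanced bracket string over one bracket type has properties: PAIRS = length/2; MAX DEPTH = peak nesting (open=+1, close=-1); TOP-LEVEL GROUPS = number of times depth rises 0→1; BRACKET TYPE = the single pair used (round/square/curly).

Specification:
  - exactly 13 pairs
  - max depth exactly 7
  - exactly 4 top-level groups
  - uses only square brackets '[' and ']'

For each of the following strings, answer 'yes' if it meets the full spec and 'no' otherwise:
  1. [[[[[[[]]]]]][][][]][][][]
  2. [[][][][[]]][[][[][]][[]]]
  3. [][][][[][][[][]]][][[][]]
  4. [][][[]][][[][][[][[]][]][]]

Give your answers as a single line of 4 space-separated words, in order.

String 1 '[[[[[[[]]]]]][][][]][][][]': depth seq [1 2 3 4 5 6 7 6 5 4 3 2 1 2 1 2 1 2 1 0 1 0 1 0 1 0]
  -> pairs=13 depth=7 groups=4 -> yes
String 2 '[[][][][[]]][[][[][]][[]]]': depth seq [1 2 1 2 1 2 1 2 3 2 1 0 1 2 1 2 3 2 3 2 1 2 3 2 1 0]
  -> pairs=13 depth=3 groups=2 -> no
String 3 '[][][][[][][[][]]][][[][]]': depth seq [1 0 1 0 1 0 1 2 1 2 1 2 3 2 3 2 1 0 1 0 1 2 1 2 1 0]
  -> pairs=13 depth=3 groups=6 -> no
String 4 '[][][[]][][[][][[][[]][]][]]': depth seq [1 0 1 0 1 2 1 0 1 0 1 2 1 2 1 2 3 2 3 4 3 2 3 2 1 2 1 0]
  -> pairs=14 depth=4 groups=5 -> no

Answer: yes no no no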